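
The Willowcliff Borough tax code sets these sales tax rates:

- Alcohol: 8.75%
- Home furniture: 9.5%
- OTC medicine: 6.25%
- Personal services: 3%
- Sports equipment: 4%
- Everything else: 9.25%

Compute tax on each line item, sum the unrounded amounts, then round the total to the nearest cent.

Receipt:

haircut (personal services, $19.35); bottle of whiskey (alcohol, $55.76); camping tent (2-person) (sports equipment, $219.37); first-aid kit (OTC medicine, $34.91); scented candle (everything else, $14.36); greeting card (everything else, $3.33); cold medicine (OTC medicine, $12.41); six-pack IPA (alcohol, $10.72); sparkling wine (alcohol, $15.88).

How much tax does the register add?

$21.16

Haircut $19.35: personal services → 3% → $0.5805
Bottle of whiskey $55.76: alcohol → 8.75% → $4.879
Camping tent (2-person) $219.37: sports equipment → 4% → $8.7748
First-aid kit $34.91: OTC medicine → 6.25% → $2.181875
Scented candle $14.36: everything else → 9.25% → $1.3283
Greeting card $3.33: everything else → 9.25% → $0.308025
Cold medicine $12.41: OTC medicine → 6.25% → $0.775625
Six-pack IPA $10.72: alcohol → 8.75% → $0.938
Sparkling wine $15.88: alcohol → 8.75% → $1.3895
Unrounded tax sum = $21.155625 → $21.16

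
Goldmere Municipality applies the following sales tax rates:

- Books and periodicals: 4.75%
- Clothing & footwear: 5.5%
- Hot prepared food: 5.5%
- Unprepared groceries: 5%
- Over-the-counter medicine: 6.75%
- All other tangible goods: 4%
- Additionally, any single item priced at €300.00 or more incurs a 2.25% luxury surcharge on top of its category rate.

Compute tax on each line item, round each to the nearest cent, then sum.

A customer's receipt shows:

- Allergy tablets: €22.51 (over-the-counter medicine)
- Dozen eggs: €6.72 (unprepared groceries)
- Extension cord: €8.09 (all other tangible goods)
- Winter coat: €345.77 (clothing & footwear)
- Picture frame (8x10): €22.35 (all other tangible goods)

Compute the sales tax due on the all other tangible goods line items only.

Extension cord €8.09: all other tangible goods → 4% → €0.32
Picture frame (8x10) €22.35: all other tangible goods → 4% → €0.89
Tax on all other tangible goods = €0.32 + €0.89 = €1.21

€1.21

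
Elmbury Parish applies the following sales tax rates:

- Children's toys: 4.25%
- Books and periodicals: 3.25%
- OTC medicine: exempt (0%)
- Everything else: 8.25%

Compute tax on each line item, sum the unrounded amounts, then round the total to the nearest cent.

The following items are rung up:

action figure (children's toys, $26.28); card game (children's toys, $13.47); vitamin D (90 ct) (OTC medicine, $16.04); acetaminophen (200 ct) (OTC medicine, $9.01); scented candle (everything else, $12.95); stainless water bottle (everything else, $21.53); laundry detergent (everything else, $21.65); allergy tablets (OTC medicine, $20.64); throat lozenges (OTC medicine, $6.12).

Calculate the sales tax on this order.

$6.32

Action figure $26.28: children's toys → 4.25% → $1.1169
Card game $13.47: children's toys → 4.25% → $0.572475
Vitamin D (90 ct) $16.04: OTC medicine → 0% → $0.00
Acetaminophen (200 ct) $9.01: OTC medicine → 0% → $0.00
Scented candle $12.95: everything else → 8.25% → $1.068375
Stainless water bottle $21.53: everything else → 8.25% → $1.776225
Laundry detergent $21.65: everything else → 8.25% → $1.786125
Allergy tablets $20.64: OTC medicine → 0% → $0.00
Throat lozenges $6.12: OTC medicine → 0% → $0.00
Unrounded tax sum = $6.3201 → $6.32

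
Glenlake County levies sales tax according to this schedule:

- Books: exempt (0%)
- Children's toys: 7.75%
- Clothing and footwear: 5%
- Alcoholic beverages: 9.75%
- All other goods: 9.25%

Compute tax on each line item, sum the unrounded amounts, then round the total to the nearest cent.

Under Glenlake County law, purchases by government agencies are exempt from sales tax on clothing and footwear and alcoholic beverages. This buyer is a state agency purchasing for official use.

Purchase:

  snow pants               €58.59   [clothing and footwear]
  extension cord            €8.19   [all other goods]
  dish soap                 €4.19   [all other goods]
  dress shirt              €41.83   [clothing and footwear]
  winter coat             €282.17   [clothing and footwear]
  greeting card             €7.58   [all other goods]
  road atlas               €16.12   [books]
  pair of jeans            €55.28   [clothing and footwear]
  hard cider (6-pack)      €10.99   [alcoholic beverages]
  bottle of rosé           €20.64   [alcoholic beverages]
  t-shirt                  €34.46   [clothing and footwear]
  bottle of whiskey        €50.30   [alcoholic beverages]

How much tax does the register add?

Snow pants €58.59: clothing and footwear, buyer-exempt → 0% → €0.00
Extension cord €8.19: all other goods → 9.25% → €0.757575
Dish soap €4.19: all other goods → 9.25% → €0.387575
Dress shirt €41.83: clothing and footwear, buyer-exempt → 0% → €0.00
Winter coat €282.17: clothing and footwear, buyer-exempt → 0% → €0.00
Greeting card €7.58: all other goods → 9.25% → €0.70115
Road atlas €16.12: books → 0% → €0.00
Pair of jeans €55.28: clothing and footwear, buyer-exempt → 0% → €0.00
Hard cider (6-pack) €10.99: alcoholic beverages, buyer-exempt → 0% → €0.00
Bottle of rosé €20.64: alcoholic beverages, buyer-exempt → 0% → €0.00
T-shirt €34.46: clothing and footwear, buyer-exempt → 0% → €0.00
Bottle of whiskey €50.30: alcoholic beverages, buyer-exempt → 0% → €0.00
Unrounded tax sum = €1.8463 → €1.85

€1.85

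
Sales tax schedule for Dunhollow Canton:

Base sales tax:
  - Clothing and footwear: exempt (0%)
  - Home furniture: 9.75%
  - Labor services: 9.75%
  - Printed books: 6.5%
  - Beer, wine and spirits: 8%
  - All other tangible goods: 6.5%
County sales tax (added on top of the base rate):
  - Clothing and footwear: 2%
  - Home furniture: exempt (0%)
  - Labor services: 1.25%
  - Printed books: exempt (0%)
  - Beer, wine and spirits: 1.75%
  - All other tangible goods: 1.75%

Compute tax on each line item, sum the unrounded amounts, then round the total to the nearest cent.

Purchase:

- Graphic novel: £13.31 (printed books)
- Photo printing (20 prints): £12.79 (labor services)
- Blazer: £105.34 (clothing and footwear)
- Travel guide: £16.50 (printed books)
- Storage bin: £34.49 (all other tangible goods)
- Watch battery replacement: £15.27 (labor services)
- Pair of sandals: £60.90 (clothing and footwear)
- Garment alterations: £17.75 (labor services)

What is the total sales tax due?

Graphic novel £13.31: printed books → 6.5% + 0% county = 6.5% → £0.86515
Photo printing (20 prints) £12.79: labor services → 9.75% + 1.25% county = 11% → £1.4069
Blazer £105.34: clothing and footwear → 0% + 2% county = 2% → £2.1068
Travel guide £16.50: printed books → 6.5% + 0% county = 6.5% → £1.0725
Storage bin £34.49: all other tangible goods → 6.5% + 1.75% county = 8.25% → £2.845425
Watch battery replacement £15.27: labor services → 9.75% + 1.25% county = 11% → £1.6797
Pair of sandals £60.90: clothing and footwear → 0% + 2% county = 2% → £1.218
Garment alterations £17.75: labor services → 9.75% + 1.25% county = 11% → £1.9525
Unrounded tax sum = £13.146975 → £13.15

£13.15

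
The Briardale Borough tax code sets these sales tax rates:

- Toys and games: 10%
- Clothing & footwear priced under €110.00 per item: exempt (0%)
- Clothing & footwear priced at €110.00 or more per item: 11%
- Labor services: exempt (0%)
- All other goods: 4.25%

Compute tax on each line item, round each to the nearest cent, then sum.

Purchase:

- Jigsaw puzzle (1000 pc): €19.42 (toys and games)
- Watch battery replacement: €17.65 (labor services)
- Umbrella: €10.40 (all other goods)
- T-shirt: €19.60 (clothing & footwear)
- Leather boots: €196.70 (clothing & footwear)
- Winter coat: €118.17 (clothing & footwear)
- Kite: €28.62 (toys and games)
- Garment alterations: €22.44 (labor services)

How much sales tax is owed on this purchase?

€39.88

Jigsaw puzzle (1000 pc) €19.42: toys and games → 10% → €1.94
Watch battery replacement €17.65: labor services → 0% → €0.00
Umbrella €10.40: all other goods → 4.25% → €0.44
T-shirt €19.60: clothing & footwear, under €110.00 → 0% → €0.00
Leather boots €196.70: clothing & footwear, €110.00 or more → 11% → €21.64
Winter coat €118.17: clothing & footwear, €110.00 or more → 11% → €13.00
Kite €28.62: toys and games → 10% → €2.86
Garment alterations €22.44: labor services → 0% → €0.00
Total tax = €1.94 + €0.44 + €21.64 + €13.00 + €2.86 = €39.88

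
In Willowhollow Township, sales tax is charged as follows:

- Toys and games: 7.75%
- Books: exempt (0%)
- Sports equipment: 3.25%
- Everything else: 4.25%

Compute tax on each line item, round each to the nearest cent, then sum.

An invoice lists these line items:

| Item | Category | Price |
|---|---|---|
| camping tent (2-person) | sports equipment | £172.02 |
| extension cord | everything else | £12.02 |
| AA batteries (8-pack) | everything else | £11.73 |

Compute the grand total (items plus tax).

Camping tent (2-person) £172.02: sports equipment → 3.25% → £5.59
Extension cord £12.02: everything else → 4.25% → £0.51
AA batteries (8-pack) £11.73: everything else → 4.25% → £0.50
Subtotal = £195.77; tax = £6.60; total due = £202.37

£202.37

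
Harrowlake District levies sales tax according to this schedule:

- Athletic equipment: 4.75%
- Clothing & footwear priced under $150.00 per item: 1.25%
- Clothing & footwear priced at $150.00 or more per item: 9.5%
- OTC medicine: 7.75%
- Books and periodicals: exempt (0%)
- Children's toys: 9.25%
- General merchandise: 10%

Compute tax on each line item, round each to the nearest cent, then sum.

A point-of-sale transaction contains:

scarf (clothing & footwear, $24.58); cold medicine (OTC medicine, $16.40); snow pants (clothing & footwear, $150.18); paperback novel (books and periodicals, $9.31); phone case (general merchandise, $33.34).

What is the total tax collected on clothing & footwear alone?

$14.58

Scarf $24.58: clothing & footwear, under $150.00 → 1.25% → $0.31
Snow pants $150.18: clothing & footwear, $150.00 or more → 9.5% → $14.27
Tax on clothing & footwear = $0.31 + $14.27 = $14.58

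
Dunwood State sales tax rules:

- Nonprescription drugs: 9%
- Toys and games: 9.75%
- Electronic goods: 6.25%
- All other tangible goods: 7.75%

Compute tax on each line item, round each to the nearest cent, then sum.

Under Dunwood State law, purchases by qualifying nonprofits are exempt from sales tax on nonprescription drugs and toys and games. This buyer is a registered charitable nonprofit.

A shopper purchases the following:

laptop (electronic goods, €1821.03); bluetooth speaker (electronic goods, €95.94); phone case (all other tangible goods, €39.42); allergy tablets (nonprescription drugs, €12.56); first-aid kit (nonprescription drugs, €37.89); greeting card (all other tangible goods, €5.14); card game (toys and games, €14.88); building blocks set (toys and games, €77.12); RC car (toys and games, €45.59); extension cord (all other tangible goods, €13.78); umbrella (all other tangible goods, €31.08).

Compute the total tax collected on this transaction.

€126.75

Laptop €1821.03: electronic goods → 6.25% → €113.81
Bluetooth speaker €95.94: electronic goods → 6.25% → €6.00
Phone case €39.42: all other tangible goods → 7.75% → €3.06
Allergy tablets €12.56: nonprescription drugs, buyer-exempt → 0% → €0.00
First-aid kit €37.89: nonprescription drugs, buyer-exempt → 0% → €0.00
Greeting card €5.14: all other tangible goods → 7.75% → €0.40
Card game €14.88: toys and games, buyer-exempt → 0% → €0.00
Building blocks set €77.12: toys and games, buyer-exempt → 0% → €0.00
RC car €45.59: toys and games, buyer-exempt → 0% → €0.00
Extension cord €13.78: all other tangible goods → 7.75% → €1.07
Umbrella €31.08: all other tangible goods → 7.75% → €2.41
Total tax = €113.81 + €6.00 + €3.06 + €0.40 + €1.07 + €2.41 = €126.75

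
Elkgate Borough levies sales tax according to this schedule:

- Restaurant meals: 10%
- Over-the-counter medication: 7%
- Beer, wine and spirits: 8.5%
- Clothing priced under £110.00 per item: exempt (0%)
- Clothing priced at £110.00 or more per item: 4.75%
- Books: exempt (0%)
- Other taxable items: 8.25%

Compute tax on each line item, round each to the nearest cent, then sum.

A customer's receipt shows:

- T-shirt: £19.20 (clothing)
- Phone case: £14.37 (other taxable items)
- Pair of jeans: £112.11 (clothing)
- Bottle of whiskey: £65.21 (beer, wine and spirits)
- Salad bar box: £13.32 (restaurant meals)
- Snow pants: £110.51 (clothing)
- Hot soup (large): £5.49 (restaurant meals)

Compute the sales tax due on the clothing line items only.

T-shirt £19.20: clothing, under £110.00 → 0% → £0.00
Pair of jeans £112.11: clothing, £110.00 or more → 4.75% → £5.33
Snow pants £110.51: clothing, £110.00 or more → 4.75% → £5.25
Tax on clothing = £0.00 + £5.33 + £5.25 = £10.58

£10.58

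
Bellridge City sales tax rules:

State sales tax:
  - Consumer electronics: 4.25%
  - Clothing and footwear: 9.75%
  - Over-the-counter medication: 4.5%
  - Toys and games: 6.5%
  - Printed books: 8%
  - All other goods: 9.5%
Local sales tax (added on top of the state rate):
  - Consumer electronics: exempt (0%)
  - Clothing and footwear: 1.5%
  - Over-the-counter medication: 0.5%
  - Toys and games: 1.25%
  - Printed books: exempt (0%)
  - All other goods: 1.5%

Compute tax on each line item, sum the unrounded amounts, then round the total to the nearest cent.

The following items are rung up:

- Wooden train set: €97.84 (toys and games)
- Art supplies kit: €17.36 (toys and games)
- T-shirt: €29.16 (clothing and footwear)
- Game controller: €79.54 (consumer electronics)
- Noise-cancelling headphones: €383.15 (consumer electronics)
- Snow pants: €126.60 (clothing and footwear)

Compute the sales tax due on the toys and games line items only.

€8.93

Wooden train set €97.84: toys and games → 6.5% + 1.25% local = 7.75% → €7.5826
Art supplies kit €17.36: toys and games → 6.5% + 1.25% local = 7.75% → €1.3454
Tax on toys and games: unrounded sum = €8.928 → €8.93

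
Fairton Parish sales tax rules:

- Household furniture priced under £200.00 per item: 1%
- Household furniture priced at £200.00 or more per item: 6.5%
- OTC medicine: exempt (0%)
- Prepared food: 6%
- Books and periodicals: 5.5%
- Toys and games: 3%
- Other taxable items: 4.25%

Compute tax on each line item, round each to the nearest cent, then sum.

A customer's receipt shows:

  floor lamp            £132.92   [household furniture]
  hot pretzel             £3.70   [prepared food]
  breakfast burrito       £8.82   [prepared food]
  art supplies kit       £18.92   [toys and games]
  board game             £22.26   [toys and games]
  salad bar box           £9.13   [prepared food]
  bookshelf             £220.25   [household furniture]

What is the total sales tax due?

£18.19

Floor lamp £132.92: household furniture, under £200.00 → 1% → £1.33
Hot pretzel £3.70: prepared food → 6% → £0.22
Breakfast burrito £8.82: prepared food → 6% → £0.53
Art supplies kit £18.92: toys and games → 3% → £0.57
Board game £22.26: toys and games → 3% → £0.67
Salad bar box £9.13: prepared food → 6% → £0.55
Bookshelf £220.25: household furniture, £200.00 or more → 6.5% → £14.32
Total tax = £1.33 + £0.22 + £0.53 + £0.57 + £0.67 + £0.55 + £14.32 = £18.19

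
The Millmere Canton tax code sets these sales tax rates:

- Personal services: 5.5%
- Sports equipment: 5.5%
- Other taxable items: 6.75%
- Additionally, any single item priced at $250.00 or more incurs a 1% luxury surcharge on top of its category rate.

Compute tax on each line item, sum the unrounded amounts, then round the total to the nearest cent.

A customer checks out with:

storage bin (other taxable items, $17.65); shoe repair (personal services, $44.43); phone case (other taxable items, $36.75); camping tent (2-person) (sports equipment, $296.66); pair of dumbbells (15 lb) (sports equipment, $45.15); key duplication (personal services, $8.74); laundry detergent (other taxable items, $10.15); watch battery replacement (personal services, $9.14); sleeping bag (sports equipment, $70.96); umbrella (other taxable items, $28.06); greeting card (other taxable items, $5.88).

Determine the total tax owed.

Storage bin $17.65: other taxable items → 6.75% → $1.191375
Shoe repair $44.43: personal services → 5.5% → $2.44365
Phone case $36.75: other taxable items → 6.75% → $2.480625
Camping tent (2-person) $296.66: sports equipment → 5.5% + 1% surcharge = 6.5% → $19.2829
Pair of dumbbells (15 lb) $45.15: sports equipment → 5.5% → $2.48325
Key duplication $8.74: personal services → 5.5% → $0.4807
Laundry detergent $10.15: other taxable items → 6.75% → $0.685125
Watch battery replacement $9.14: personal services → 5.5% → $0.5027
Sleeping bag $70.96: sports equipment → 5.5% → $3.9028
Umbrella $28.06: other taxable items → 6.75% → $1.89405
Greeting card $5.88: other taxable items → 6.75% → $0.3969
Unrounded tax sum = $35.744075 → $35.74

$35.74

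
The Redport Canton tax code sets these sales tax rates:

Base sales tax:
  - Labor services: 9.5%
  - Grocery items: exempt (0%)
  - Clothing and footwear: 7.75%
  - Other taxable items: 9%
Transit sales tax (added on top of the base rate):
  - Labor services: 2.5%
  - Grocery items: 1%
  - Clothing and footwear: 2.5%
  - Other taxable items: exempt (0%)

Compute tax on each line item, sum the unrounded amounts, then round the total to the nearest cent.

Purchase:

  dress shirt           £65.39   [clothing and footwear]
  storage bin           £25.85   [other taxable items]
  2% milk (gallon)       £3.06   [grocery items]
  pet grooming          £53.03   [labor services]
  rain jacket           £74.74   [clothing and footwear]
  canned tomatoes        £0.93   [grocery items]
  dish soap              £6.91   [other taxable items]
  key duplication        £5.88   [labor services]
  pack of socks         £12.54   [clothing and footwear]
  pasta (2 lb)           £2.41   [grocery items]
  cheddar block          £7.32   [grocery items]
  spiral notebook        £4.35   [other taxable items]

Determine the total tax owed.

Dress shirt £65.39: clothing and footwear → 7.75% + 2.5% transit = 10.25% → £6.702475
Storage bin £25.85: other taxable items → 9% + 0% transit = 9% → £2.3265
2% milk (gallon) £3.06: grocery items → 0% + 1% transit = 1% → £0.0306
Pet grooming £53.03: labor services → 9.5% + 2.5% transit = 12% → £6.3636
Rain jacket £74.74: clothing and footwear → 7.75% + 2.5% transit = 10.25% → £7.66085
Canned tomatoes £0.93: grocery items → 0% + 1% transit = 1% → £0.0093
Dish soap £6.91: other taxable items → 9% + 0% transit = 9% → £0.6219
Key duplication £5.88: labor services → 9.5% + 2.5% transit = 12% → £0.7056
Pack of socks £12.54: clothing and footwear → 7.75% + 2.5% transit = 10.25% → £1.28535
Pasta (2 lb) £2.41: grocery items → 0% + 1% transit = 1% → £0.0241
Cheddar block £7.32: grocery items → 0% + 1% transit = 1% → £0.0732
Spiral notebook £4.35: other taxable items → 9% + 0% transit = 9% → £0.3915
Unrounded tax sum = £26.194975 → £26.19

£26.19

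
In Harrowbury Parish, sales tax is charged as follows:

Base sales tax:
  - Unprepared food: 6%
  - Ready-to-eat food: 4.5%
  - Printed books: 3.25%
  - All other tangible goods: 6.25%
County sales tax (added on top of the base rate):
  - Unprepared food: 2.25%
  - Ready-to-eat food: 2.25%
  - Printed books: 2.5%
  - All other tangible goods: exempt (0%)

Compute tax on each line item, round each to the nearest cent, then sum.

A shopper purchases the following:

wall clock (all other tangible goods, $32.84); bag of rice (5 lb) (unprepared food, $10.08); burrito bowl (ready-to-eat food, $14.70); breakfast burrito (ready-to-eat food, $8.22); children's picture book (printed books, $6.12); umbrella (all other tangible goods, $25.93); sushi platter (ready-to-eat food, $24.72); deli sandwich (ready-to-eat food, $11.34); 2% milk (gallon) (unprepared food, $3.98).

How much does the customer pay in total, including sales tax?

Wall clock $32.84: all other tangible goods → 6.25% + 0% county = 6.25% → $2.05
Bag of rice (5 lb) $10.08: unprepared food → 6% + 2.25% county = 8.25% → $0.83
Burrito bowl $14.70: ready-to-eat food → 4.5% + 2.25% county = 6.75% → $0.99
Breakfast burrito $8.22: ready-to-eat food → 4.5% + 2.25% county = 6.75% → $0.55
Children's picture book $6.12: printed books → 3.25% + 2.5% county = 5.75% → $0.35
Umbrella $25.93: all other tangible goods → 6.25% + 0% county = 6.25% → $1.62
Sushi platter $24.72: ready-to-eat food → 4.5% + 2.25% county = 6.75% → $1.67
Deli sandwich $11.34: ready-to-eat food → 4.5% + 2.25% county = 6.75% → $0.77
2% milk (gallon) $3.98: unprepared food → 6% + 2.25% county = 8.25% → $0.33
Subtotal = $137.93; tax = $9.16; total due = $147.09

$147.09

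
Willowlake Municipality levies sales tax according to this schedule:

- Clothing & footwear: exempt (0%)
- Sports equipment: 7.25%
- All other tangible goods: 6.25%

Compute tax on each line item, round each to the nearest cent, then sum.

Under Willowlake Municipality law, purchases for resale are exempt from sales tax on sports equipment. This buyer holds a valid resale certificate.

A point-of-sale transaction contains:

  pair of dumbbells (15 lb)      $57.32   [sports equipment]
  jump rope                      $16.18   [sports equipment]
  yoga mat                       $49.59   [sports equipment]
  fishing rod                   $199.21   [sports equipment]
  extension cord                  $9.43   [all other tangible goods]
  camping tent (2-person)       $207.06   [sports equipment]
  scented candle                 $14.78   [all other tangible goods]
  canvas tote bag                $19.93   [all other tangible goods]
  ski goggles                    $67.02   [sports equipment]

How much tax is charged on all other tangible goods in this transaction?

$2.76

Extension cord $9.43: all other tangible goods → 6.25% → $0.59
Scented candle $14.78: all other tangible goods → 6.25% → $0.92
Canvas tote bag $19.93: all other tangible goods → 6.25% → $1.25
Tax on all other tangible goods = $0.59 + $0.92 + $1.25 = $2.76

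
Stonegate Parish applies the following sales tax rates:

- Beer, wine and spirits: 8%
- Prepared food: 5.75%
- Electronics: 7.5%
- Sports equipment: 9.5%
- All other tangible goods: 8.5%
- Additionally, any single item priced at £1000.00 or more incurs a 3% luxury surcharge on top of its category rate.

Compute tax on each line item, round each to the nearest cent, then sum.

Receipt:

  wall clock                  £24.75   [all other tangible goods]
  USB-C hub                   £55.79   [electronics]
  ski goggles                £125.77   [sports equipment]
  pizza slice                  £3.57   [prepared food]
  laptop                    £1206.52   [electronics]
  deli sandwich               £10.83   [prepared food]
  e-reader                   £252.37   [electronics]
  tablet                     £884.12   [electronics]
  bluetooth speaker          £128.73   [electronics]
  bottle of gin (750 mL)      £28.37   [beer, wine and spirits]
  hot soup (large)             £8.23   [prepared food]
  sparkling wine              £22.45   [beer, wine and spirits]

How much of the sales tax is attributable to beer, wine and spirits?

£4.07

Bottle of gin (750 mL) £28.37: beer, wine and spirits → 8% → £2.27
Sparkling wine £22.45: beer, wine and spirits → 8% → £1.80
Tax on beer, wine and spirits = £2.27 + £1.80 = £4.07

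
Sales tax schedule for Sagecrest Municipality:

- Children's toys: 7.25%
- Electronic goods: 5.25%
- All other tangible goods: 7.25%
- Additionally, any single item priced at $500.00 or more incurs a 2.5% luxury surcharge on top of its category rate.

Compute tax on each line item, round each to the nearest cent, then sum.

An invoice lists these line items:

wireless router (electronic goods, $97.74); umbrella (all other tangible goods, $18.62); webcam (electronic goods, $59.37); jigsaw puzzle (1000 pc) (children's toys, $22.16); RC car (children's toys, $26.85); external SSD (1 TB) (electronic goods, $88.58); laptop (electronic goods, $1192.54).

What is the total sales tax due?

Wireless router $97.74: electronic goods → 5.25% → $5.13
Umbrella $18.62: all other tangible goods → 7.25% → $1.35
Webcam $59.37: electronic goods → 5.25% → $3.12
Jigsaw puzzle (1000 pc) $22.16: children's toys → 7.25% → $1.61
RC car $26.85: children's toys → 7.25% → $1.95
External SSD (1 TB) $88.58: electronic goods → 5.25% → $4.65
Laptop $1192.54: electronic goods → 5.25% + 2.5% surcharge = 7.75% → $92.42
Total tax = $5.13 + $1.35 + $3.12 + $1.61 + $1.95 + $4.65 + $92.42 = $110.23

$110.23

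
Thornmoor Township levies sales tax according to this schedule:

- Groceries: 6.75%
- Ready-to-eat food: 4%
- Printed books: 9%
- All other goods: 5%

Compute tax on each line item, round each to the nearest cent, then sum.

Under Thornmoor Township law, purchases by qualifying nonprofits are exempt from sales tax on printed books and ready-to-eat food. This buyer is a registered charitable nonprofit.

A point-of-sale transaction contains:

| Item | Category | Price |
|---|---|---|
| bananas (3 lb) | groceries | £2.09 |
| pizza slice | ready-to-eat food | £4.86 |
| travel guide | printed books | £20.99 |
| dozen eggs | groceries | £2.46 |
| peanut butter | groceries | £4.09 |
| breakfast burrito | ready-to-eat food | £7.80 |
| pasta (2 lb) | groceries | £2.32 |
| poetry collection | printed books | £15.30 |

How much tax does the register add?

£0.75

Bananas (3 lb) £2.09: groceries → 6.75% → £0.14
Pizza slice £4.86: ready-to-eat food, buyer-exempt → 0% → £0.00
Travel guide £20.99: printed books, buyer-exempt → 0% → £0.00
Dozen eggs £2.46: groceries → 6.75% → £0.17
Peanut butter £4.09: groceries → 6.75% → £0.28
Breakfast burrito £7.80: ready-to-eat food, buyer-exempt → 0% → £0.00
Pasta (2 lb) £2.32: groceries → 6.75% → £0.16
Poetry collection £15.30: printed books, buyer-exempt → 0% → £0.00
Total tax = £0.14 + £0.17 + £0.28 + £0.16 = £0.75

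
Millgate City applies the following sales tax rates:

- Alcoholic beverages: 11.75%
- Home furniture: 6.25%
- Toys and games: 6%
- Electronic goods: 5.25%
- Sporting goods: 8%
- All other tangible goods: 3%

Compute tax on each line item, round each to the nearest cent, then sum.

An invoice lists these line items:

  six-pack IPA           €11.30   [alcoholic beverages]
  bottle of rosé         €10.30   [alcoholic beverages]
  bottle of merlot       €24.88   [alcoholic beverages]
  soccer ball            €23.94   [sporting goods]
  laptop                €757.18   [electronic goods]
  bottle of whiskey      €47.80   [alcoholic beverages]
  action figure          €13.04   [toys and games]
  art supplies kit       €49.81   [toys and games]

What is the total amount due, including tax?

Six-pack IPA €11.30: alcoholic beverages → 11.75% → €1.33
Bottle of rosé €10.30: alcoholic beverages → 11.75% → €1.21
Bottle of merlot €24.88: alcoholic beverages → 11.75% → €2.92
Soccer ball €23.94: sporting goods → 8% → €1.92
Laptop €757.18: electronic goods → 5.25% → €39.75
Bottle of whiskey €47.80: alcoholic beverages → 11.75% → €5.62
Action figure €13.04: toys and games → 6% → €0.78
Art supplies kit €49.81: toys and games → 6% → €2.99
Subtotal = €938.25; tax = €56.52; total due = €994.77

€994.77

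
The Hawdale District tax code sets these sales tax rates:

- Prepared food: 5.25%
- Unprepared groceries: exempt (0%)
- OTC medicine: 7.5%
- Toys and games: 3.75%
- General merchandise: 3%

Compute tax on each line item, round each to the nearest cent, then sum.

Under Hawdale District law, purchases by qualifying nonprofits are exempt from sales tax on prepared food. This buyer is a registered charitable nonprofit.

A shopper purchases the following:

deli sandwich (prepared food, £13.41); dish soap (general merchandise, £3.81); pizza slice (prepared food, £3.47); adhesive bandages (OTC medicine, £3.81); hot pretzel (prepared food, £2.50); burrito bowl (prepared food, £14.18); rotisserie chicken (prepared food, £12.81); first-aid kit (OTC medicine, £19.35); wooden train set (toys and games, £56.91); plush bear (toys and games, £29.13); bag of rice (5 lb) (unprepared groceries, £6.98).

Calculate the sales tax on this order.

£5.07

Deli sandwich £13.41: prepared food, buyer-exempt → 0% → £0.00
Dish soap £3.81: general merchandise → 3% → £0.11
Pizza slice £3.47: prepared food, buyer-exempt → 0% → £0.00
Adhesive bandages £3.81: OTC medicine → 7.5% → £0.29
Hot pretzel £2.50: prepared food, buyer-exempt → 0% → £0.00
Burrito bowl £14.18: prepared food, buyer-exempt → 0% → £0.00
Rotisserie chicken £12.81: prepared food, buyer-exempt → 0% → £0.00
First-aid kit £19.35: OTC medicine → 7.5% → £1.45
Wooden train set £56.91: toys and games → 3.75% → £2.13
Plush bear £29.13: toys and games → 3.75% → £1.09
Bag of rice (5 lb) £6.98: unprepared groceries → 0% → £0.00
Total tax = £0.11 + £0.29 + £1.45 + £2.13 + £1.09 = £5.07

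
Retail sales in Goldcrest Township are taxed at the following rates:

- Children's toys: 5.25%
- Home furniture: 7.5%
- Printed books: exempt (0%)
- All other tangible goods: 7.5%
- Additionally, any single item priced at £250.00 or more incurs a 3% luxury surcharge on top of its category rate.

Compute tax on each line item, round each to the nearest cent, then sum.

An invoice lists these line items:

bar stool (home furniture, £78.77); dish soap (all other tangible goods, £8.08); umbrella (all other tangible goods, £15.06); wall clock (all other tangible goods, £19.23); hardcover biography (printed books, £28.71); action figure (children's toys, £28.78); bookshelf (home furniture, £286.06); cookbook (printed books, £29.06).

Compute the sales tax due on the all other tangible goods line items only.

£3.18

Dish soap £8.08: all other tangible goods → 7.5% → £0.61
Umbrella £15.06: all other tangible goods → 7.5% → £1.13
Wall clock £19.23: all other tangible goods → 7.5% → £1.44
Tax on all other tangible goods = £0.61 + £1.13 + £1.44 = £3.18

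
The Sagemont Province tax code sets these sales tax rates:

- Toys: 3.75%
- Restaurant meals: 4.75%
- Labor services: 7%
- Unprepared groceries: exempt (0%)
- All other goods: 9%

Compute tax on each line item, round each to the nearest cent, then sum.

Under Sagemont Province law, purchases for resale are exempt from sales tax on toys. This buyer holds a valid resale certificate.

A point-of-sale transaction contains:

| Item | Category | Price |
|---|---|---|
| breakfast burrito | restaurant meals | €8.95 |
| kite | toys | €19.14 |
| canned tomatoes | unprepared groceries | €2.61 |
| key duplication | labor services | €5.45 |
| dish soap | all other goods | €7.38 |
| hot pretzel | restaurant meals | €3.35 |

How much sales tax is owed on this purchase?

Breakfast burrito €8.95: restaurant meals → 4.75% → €0.43
Kite €19.14: toys, buyer-exempt → 0% → €0.00
Canned tomatoes €2.61: unprepared groceries → 0% → €0.00
Key duplication €5.45: labor services → 7% → €0.38
Dish soap €7.38: all other goods → 9% → €0.66
Hot pretzel €3.35: restaurant meals → 4.75% → €0.16
Total tax = €0.43 + €0.38 + €0.66 + €0.16 = €1.63

€1.63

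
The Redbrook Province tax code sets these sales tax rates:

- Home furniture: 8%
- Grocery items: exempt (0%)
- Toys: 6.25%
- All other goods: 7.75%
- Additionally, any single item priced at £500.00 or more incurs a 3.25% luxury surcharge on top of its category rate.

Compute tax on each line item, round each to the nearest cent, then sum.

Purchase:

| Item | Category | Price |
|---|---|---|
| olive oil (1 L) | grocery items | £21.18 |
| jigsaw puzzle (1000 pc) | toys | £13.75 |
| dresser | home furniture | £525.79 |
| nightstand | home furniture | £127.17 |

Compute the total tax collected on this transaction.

Olive oil (1 L) £21.18: grocery items → 0% → £0.00
Jigsaw puzzle (1000 pc) £13.75: toys → 6.25% → £0.86
Dresser £525.79: home furniture → 8% + 3.25% surcharge = 11.25% → £59.15
Nightstand £127.17: home furniture → 8% → £10.17
Total tax = £0.86 + £59.15 + £10.17 = £70.18

£70.18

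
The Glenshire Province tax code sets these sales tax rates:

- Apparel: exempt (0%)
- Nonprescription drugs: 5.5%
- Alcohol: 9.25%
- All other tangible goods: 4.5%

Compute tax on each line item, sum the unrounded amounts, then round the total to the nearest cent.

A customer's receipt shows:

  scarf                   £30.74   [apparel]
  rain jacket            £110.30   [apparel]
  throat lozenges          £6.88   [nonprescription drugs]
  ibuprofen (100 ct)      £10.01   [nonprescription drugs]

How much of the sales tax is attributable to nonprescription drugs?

Throat lozenges £6.88: nonprescription drugs → 5.5% → £0.3784
Ibuprofen (100 ct) £10.01: nonprescription drugs → 5.5% → £0.55055
Tax on nonprescription drugs: unrounded sum = £0.92895 → £0.93

£0.93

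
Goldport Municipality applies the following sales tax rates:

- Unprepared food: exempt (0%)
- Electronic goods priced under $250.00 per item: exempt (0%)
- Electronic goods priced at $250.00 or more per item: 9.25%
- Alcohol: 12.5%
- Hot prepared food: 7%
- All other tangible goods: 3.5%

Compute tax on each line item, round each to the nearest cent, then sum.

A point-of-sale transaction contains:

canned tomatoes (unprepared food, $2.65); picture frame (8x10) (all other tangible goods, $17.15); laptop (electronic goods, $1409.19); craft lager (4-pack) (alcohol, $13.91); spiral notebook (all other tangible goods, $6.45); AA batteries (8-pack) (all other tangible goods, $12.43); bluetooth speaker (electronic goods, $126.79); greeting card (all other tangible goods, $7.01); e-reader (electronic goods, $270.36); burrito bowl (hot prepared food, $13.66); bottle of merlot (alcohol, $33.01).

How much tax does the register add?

Canned tomatoes $2.65: unprepared food → 0% → $0.00
Picture frame (8x10) $17.15: all other tangible goods → 3.5% → $0.60
Laptop $1409.19: electronic goods, $250.00 or more → 9.25% → $130.35
Craft lager (4-pack) $13.91: alcohol → 12.5% → $1.74
Spiral notebook $6.45: all other tangible goods → 3.5% → $0.23
AA batteries (8-pack) $12.43: all other tangible goods → 3.5% → $0.44
Bluetooth speaker $126.79: electronic goods, under $250.00 → 0% → $0.00
Greeting card $7.01: all other tangible goods → 3.5% → $0.25
E-reader $270.36: electronic goods, $250.00 or more → 9.25% → $25.01
Burrito bowl $13.66: hot prepared food → 7% → $0.96
Bottle of merlot $33.01: alcohol → 12.5% → $4.13
Total tax = $0.60 + $130.35 + $1.74 + $0.23 + $0.44 + $0.25 + $25.01 + $0.96 + $4.13 = $163.71

$163.71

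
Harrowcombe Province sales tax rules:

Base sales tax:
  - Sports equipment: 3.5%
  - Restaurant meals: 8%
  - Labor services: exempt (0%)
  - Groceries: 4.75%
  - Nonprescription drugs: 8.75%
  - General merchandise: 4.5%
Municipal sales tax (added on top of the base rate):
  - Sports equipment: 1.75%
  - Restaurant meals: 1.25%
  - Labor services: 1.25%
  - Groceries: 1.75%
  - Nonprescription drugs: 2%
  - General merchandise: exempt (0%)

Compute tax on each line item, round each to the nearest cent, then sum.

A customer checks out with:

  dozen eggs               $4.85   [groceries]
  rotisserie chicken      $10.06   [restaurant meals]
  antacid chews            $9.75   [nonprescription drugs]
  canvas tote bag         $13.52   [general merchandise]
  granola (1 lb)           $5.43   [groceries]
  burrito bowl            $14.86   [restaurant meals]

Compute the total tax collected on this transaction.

$4.63

Dozen eggs $4.85: groceries → 4.75% + 1.75% municipal = 6.5% → $0.32
Rotisserie chicken $10.06: restaurant meals → 8% + 1.25% municipal = 9.25% → $0.93
Antacid chews $9.75: nonprescription drugs → 8.75% + 2% municipal = 10.75% → $1.05
Canvas tote bag $13.52: general merchandise → 4.5% + 0% municipal = 4.5% → $0.61
Granola (1 lb) $5.43: groceries → 4.75% + 1.75% municipal = 6.5% → $0.35
Burrito bowl $14.86: restaurant meals → 8% + 1.25% municipal = 9.25% → $1.37
Total tax = $0.32 + $0.93 + $1.05 + $0.61 + $0.35 + $1.37 = $4.63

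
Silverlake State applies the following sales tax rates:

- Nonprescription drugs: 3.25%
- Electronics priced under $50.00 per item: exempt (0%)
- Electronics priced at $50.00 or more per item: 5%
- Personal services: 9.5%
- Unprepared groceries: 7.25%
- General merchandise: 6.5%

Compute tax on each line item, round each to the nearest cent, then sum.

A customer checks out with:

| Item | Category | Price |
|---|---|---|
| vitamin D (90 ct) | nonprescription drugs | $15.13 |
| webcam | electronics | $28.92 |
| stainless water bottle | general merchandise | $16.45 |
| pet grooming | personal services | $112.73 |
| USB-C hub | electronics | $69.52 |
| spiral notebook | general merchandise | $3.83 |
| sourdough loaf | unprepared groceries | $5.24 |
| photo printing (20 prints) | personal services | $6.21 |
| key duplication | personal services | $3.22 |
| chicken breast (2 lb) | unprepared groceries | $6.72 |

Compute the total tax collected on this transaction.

$17.77

Vitamin D (90 ct) $15.13: nonprescription drugs → 3.25% → $0.49
Webcam $28.92: electronics, under $50.00 → 0% → $0.00
Stainless water bottle $16.45: general merchandise → 6.5% → $1.07
Pet grooming $112.73: personal services → 9.5% → $10.71
USB-C hub $69.52: electronics, $50.00 or more → 5% → $3.48
Spiral notebook $3.83: general merchandise → 6.5% → $0.25
Sourdough loaf $5.24: unprepared groceries → 7.25% → $0.38
Photo printing (20 prints) $6.21: personal services → 9.5% → $0.59
Key duplication $3.22: personal services → 9.5% → $0.31
Chicken breast (2 lb) $6.72: unprepared groceries → 7.25% → $0.49
Total tax = $0.49 + $1.07 + $10.71 + $3.48 + $0.25 + $0.38 + $0.59 + $0.31 + $0.49 = $17.77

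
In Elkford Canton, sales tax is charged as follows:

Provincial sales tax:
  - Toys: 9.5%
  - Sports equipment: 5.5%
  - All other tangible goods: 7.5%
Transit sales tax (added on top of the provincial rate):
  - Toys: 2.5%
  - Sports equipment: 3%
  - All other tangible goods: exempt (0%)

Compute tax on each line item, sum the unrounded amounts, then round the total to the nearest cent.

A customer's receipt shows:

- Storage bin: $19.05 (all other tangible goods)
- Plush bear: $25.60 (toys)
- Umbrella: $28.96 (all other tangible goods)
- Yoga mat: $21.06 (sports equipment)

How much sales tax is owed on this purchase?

$8.46

Storage bin $19.05: all other tangible goods → 7.5% + 0% transit = 7.5% → $1.42875
Plush bear $25.60: toys → 9.5% + 2.5% transit = 12% → $3.072
Umbrella $28.96: all other tangible goods → 7.5% + 0% transit = 7.5% → $2.172
Yoga mat $21.06: sports equipment → 5.5% + 3% transit = 8.5% → $1.7901
Unrounded tax sum = $8.46285 → $8.46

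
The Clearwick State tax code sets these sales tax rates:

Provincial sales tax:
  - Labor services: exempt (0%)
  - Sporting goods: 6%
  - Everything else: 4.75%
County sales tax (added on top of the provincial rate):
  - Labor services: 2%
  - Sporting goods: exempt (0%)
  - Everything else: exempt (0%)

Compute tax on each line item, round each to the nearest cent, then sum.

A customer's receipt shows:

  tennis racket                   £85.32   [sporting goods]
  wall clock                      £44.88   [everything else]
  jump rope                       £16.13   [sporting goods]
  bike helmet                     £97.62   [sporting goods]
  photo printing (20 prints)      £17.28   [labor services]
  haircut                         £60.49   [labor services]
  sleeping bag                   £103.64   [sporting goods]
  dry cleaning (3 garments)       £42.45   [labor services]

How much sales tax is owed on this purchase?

Tennis racket £85.32: sporting goods → 6% + 0% county = 6% → £5.12
Wall clock £44.88: everything else → 4.75% + 0% county = 4.75% → £2.13
Jump rope £16.13: sporting goods → 6% + 0% county = 6% → £0.97
Bike helmet £97.62: sporting goods → 6% + 0% county = 6% → £5.86
Photo printing (20 prints) £17.28: labor services → 0% + 2% county = 2% → £0.35
Haircut £60.49: labor services → 0% + 2% county = 2% → £1.21
Sleeping bag £103.64: sporting goods → 6% + 0% county = 6% → £6.22
Dry cleaning (3 garments) £42.45: labor services → 0% + 2% county = 2% → £0.85
Total tax = £5.12 + £2.13 + £0.97 + £5.86 + £0.35 + £1.21 + £6.22 + £0.85 = £22.71

£22.71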